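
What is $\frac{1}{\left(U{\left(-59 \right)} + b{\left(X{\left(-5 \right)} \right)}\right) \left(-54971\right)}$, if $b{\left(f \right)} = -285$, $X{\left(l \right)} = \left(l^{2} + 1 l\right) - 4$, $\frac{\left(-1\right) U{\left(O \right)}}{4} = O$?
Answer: $\frac{1}{2693579} \approx 3.7125 \cdot 10^{-7}$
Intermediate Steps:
$U{\left(O \right)} = - 4 O$
$X{\left(l \right)} = -4 + l + l^{2}$ ($X{\left(l \right)} = \left(l^{2} + l\right) - 4 = \left(l + l^{2}\right) - 4 = -4 + l + l^{2}$)
$\frac{1}{\left(U{\left(-59 \right)} + b{\left(X{\left(-5 \right)} \right)}\right) \left(-54971\right)} = \frac{1}{\left(\left(-4\right) \left(-59\right) - 285\right) \left(-54971\right)} = \frac{1}{236 - 285} \left(- \frac{1}{54971}\right) = \frac{1}{-49} \left(- \frac{1}{54971}\right) = \left(- \frac{1}{49}\right) \left(- \frac{1}{54971}\right) = \frac{1}{2693579}$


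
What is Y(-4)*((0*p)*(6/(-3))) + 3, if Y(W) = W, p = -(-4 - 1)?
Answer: 3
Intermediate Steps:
p = 5 (p = -1*(-5) = 5)
Y(-4)*((0*p)*(6/(-3))) + 3 = -4*0*5*6/(-3) + 3 = -0*6*(-⅓) + 3 = -0*(-2) + 3 = -4*0 + 3 = 0 + 3 = 3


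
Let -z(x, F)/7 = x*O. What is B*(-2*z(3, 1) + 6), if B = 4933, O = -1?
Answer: -177588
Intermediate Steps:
z(x, F) = 7*x (z(x, F) = -7*x*(-1) = -(-7)*x = 7*x)
B*(-2*z(3, 1) + 6) = 4933*(-14*3 + 6) = 4933*(-2*21 + 6) = 4933*(-42 + 6) = 4933*(-36) = -177588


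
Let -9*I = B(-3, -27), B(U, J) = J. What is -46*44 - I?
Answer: -2027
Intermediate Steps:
I = 3 (I = -1/9*(-27) = 3)
-46*44 - I = -46*44 - 1*3 = -2024 - 3 = -2027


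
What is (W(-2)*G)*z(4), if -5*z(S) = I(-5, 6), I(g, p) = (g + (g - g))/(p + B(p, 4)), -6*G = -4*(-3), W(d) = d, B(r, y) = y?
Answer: 2/5 ≈ 0.40000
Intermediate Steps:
G = -2 (G = -(-1)*4*(-3)/6 = -(-1)*(-12)/6 = -1/6*12 = -2)
I(g, p) = g/(4 + p) (I(g, p) = (g + (g - g))/(p + 4) = (g + 0)/(4 + p) = g/(4 + p))
z(S) = 1/10 (z(S) = -(-1)/(4 + 6) = -(-1)/10 = -1/5*(-1/2) = 1/10)
(W(-2)*G)*z(4) = -2*(-2)*(1/10) = 4*(1/10) = 2/5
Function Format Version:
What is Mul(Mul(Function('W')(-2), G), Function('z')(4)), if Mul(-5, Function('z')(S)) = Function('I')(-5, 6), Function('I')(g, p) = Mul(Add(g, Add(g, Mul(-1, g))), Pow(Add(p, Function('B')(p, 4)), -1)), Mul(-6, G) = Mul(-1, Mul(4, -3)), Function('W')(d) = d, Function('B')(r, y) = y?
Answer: Rational(2, 5) ≈ 0.40000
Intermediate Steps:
G = -2 (G = Mul(Rational(-1, 6), Mul(-1, Mul(4, -3))) = Mul(Rational(-1, 6), Mul(-1, -12)) = Mul(Rational(-1, 6), 12) = -2)
Function('I')(g, p) = Mul(g, Pow(Add(4, p), -1)) (Function('I')(g, p) = Mul(Add(g, Add(g, Mul(-1, g))), Pow(Add(p, 4), -1)) = Mul(Add(g, 0), Pow(Add(4, p), -1)) = Mul(g, Pow(Add(4, p), -1)))
Function('z')(S) = Rational(1, 10) (Function('z')(S) = Mul(Rational(-1, 5), Mul(-5, Pow(Add(4, 6), -1))) = Mul(Rational(-1, 5), Mul(-5, Pow(10, -1))) = Mul(Rational(-1, 5), Mul(-5, Rational(1, 10))) = Mul(Rational(-1, 5), Rational(-1, 2)) = Rational(1, 10))
Mul(Mul(Function('W')(-2), G), Function('z')(4)) = Mul(Mul(-2, -2), Rational(1, 10)) = Mul(4, Rational(1, 10)) = Rational(2, 5)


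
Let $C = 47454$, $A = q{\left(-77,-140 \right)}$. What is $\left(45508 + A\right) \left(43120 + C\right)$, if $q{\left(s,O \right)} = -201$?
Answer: $4103636218$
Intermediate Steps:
$A = -201$
$\left(45508 + A\right) \left(43120 + C\right) = \left(45508 - 201\right) \left(43120 + 47454\right) = 45307 \cdot 90574 = 4103636218$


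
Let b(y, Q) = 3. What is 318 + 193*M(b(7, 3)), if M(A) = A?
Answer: 897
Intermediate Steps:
318 + 193*M(b(7, 3)) = 318 + 193*3 = 318 + 579 = 897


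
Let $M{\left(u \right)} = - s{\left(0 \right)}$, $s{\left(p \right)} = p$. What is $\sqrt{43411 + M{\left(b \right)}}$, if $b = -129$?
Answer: $\sqrt{43411} \approx 208.35$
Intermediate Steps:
$M{\left(u \right)} = 0$ ($M{\left(u \right)} = \left(-1\right) 0 = 0$)
$\sqrt{43411 + M{\left(b \right)}} = \sqrt{43411 + 0} = \sqrt{43411}$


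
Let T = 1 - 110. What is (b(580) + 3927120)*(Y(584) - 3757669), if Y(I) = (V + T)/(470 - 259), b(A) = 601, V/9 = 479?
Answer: -3114148414051997/211 ≈ -1.4759e+13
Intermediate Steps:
V = 4311 (V = 9*479 = 4311)
T = -109
Y(I) = 4202/211 (Y(I) = (4311 - 109)/(470 - 259) = 4202/211)
(b(580) + 3927120)*(Y(584) - 3757669) = (601 + 3927120)*(4202/211 - 3757669) = 3927721*(-792863957/211) = -3114148414051997/211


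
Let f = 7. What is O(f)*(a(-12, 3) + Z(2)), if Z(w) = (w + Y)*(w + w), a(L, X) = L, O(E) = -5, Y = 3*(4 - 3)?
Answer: -40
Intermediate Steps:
Y = 3 (Y = 3*1 = 3)
Z(w) = 2*w*(3 + w) (Z(w) = (w + 3)*(w + w) = (3 + w)*(2*w) = 2*w*(3 + w))
O(f)*(a(-12, 3) + Z(2)) = -5*(-12 + 2*2*(3 + 2)) = -5*(-12 + 2*2*5) = -5*(-12 + 20) = -5*8 = -40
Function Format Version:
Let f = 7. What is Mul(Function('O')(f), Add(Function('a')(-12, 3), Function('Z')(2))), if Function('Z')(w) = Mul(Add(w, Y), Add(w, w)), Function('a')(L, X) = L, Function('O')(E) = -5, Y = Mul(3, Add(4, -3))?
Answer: -40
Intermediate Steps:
Y = 3 (Y = Mul(3, 1) = 3)
Function('Z')(w) = Mul(2, w, Add(3, w)) (Function('Z')(w) = Mul(Add(w, 3), Add(w, w)) = Mul(Add(3, w), Mul(2, w)) = Mul(2, w, Add(3, w)))
Mul(Function('O')(f), Add(Function('a')(-12, 3), Function('Z')(2))) = Mul(-5, Add(-12, Mul(2, 2, Add(3, 2)))) = Mul(-5, Add(-12, Mul(2, 2, 5))) = Mul(-5, Add(-12, 20)) = Mul(-5, 8) = -40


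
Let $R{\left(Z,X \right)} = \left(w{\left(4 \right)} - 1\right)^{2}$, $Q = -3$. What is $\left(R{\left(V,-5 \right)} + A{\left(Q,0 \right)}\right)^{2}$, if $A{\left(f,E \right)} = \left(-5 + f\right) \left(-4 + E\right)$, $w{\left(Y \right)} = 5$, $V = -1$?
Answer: $2304$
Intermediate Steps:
$R{\left(Z,X \right)} = 16$ ($R{\left(Z,X \right)} = \left(5 - 1\right)^{2} = 4^{2} = 16$)
$\left(R{\left(V,-5 \right)} + A{\left(Q,0 \right)}\right)^{2} = \left(16 + \left(20 - 0 - -12 + 0 \left(-3\right)\right)\right)^{2} = \left(16 + \left(20 + 0 + 12 + 0\right)\right)^{2} = \left(16 + 32\right)^{2} = 48^{2} = 2304$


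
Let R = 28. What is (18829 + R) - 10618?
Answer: 8239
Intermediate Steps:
(18829 + R) - 10618 = (18829 + 28) - 10618 = 18857 - 10618 = 8239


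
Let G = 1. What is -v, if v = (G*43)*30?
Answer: -1290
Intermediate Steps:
v = 1290 (v = (1*43)*30 = 43*30 = 1290)
-v = -1*1290 = -1290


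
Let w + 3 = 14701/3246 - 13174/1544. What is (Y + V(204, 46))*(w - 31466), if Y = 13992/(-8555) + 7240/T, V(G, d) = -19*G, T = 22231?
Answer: 250683380418578117783/2054266781655 ≈ 1.2203e+8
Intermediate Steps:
Y = -249117952/190186205 (Y = 13992/(-8555) + 7240/22231 = 13992*(-1/8555) + 7240*(1/22231) = -13992/8555 + 7240/22231 = -249117952/190186205 ≈ -1.3099)
w = -8774983/1252956 (w = -3 + (14701/3246 - 13174/1544) = -3 + (14701*(1/3246) - 13174*1/1544) = -3 + (14701/3246 - 6587/772) = -3 - 5016115/1252956 = -8774983/1252956 ≈ -7.0034)
(Y + V(204, 46))*(w - 31466) = (-249117952/190186205 - 19*204)*(-8774983/1252956 - 31466) = (-249117952/190186205 - 3876)*(-39434288479/1252956) = -737410848532/190186205*(-39434288479/1252956) = 250683380418578117783/2054266781655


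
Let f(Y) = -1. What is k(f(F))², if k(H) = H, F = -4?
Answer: 1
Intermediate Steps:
k(f(F))² = (-1)² = 1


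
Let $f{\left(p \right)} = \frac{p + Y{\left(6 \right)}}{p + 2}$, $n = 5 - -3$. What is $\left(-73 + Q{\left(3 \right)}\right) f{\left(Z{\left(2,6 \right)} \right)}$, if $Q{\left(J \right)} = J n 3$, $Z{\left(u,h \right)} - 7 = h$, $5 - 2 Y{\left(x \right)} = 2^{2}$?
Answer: $- \frac{9}{10} \approx -0.9$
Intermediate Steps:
$Y{\left(x \right)} = \frac{1}{2}$ ($Y{\left(x \right)} = \frac{5}{2} - \frac{2^{2}}{2} = \frac{5}{2} - 2 = \frac{1}{2}$)
$Z{\left(u,h \right)} = 7 + h$
$n = 8$ ($n = 5 + 3 = 8$)
$Q{\left(J \right)} = 24 J$ ($Q{\left(J \right)} = J 8 \cdot 3 = 8 J 3 = 24 J$)
$f{\left(p \right)} = \frac{\frac{1}{2} + p}{2 + p}$ ($f{\left(p \right)} = \frac{p + \frac{1}{2}}{p + 2} = \frac{\frac{1}{2} + p}{2 + p}$)
$\left(-73 + Q{\left(3 \right)}\right) f{\left(Z{\left(2,6 \right)} \right)} = \left(-73 + 24 \cdot 3\right) \frac{\frac{1}{2} + \left(7 + 6\right)}{2 + \left(7 + 6\right)} = \left(-73 + 72\right) \frac{\frac{1}{2} + 13}{2 + 13} = - \frac{27}{15 \cdot 2} = \left(-1\right) \frac{9}{10} = - \frac{9}{10}$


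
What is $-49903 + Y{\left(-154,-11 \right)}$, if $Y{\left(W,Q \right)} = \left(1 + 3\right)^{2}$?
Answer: $-49887$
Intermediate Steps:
$Y{\left(W,Q \right)} = 16$ ($Y{\left(W,Q \right)} = 4^{2} = 16$)
$-49903 + Y{\left(-154,-11 \right)} = -49903 + 16 = -49887$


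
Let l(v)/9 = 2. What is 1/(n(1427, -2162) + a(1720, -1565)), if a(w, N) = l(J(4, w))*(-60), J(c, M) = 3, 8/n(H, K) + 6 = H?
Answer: -1421/1534672 ≈ -0.00092593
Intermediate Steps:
n(H, K) = 8/(-6 + H)
l(v) = 18 (l(v) = 9*2 = 18)
a(w, N) = -1080 (a(w, N) = 18*(-60) = -1080)
1/(n(1427, -2162) + a(1720, -1565)) = 1/(8/(-6 + 1427) - 1080) = 1/(8/1421 - 1080) = 1/(-1534672/1421) = -1421/1534672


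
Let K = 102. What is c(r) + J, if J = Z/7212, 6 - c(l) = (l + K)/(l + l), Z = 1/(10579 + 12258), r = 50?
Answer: 18446449753/4117511100 ≈ 4.4800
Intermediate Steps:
Z = 1/22837 ≈ 4.3789e-5
c(l) = 6 - (102 + l)/(2*l) (c(l) = 6 - (l + 102)/(l + l) = 6 - (102 + l)/(2*l))
J = 1/164700444 (J = (1/22837)/7212 = (1/22837)*(1/7212) = 1/164700444 ≈ 6.0716e-9)
c(r) + J = (11/2 - 51/50) + 1/164700444 = 112/25 + 1/164700444 = 18446449753/4117511100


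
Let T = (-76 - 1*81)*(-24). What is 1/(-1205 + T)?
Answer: 1/2563 ≈ 0.00039017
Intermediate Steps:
T = 3768 (T = (-76 - 81)*(-24) = -157*(-24) = 3768)
1/(-1205 + T) = 1/(-1205 + 3768) = 1/2563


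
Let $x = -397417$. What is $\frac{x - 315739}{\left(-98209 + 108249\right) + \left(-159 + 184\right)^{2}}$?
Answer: $- \frac{713156}{10665} \approx -66.869$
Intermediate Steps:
$\frac{x - 315739}{\left(-98209 + 108249\right) + \left(-159 + 184\right)^{2}} = \frac{-397417 - 315739}{\left(-98209 + 108249\right) + \left(-159 + 184\right)^{2}} = - \frac{713156}{10040 + 25^{2}} = - \frac{713156}{10040 + 625} = - \frac{713156}{10665}$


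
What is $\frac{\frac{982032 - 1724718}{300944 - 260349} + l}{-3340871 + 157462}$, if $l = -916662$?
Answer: $\frac{37212636576}{129230488355} \approx 0.28796$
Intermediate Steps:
$\frac{\frac{982032 - 1724718}{300944 - 260349} + l}{-3340871 + 157462} = \frac{\frac{982032 - 1724718}{300944 - 260349} - 916662}{-3340871 + 157462} = \frac{- \frac{742686}{40595} - 916662}{-3183409} = \left(\left(-742686\right) \frac{1}{40595} - 916662\right) \left(- \frac{1}{3183409}\right) = \left(- \frac{742686}{40595} - 916662\right) \left(- \frac{1}{3183409}\right) = \left(- \frac{37212636576}{40595}\right) \left(- \frac{1}{3183409}\right) = \frac{37212636576}{129230488355}$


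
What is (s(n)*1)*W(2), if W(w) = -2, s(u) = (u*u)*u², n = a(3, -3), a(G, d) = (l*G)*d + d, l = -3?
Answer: -663552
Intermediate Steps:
a(G, d) = d - 3*G*d (a(G, d) = (-3*G)*d + d = -3*G*d + d = d - 3*G*d)
n = 24 (n = -3*(1 - 3*3) = -3*(1 - 9) = -3*(-8) = 24)
s(u) = u⁴ (s(u) = u²*u² = u⁴)
(s(n)*1)*W(2) = (24⁴*1)*(-2) = (331776*1)*(-2) = 331776*(-2) = -663552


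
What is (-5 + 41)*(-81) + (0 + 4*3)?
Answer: -2904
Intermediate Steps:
(-5 + 41)*(-81) + (0 + 4*3) = 36*(-81) + (0 + 12) = -2916 + 12 = -2904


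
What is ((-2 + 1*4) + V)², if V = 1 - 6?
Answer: 9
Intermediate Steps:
V = -5
((-2 + 1*4) + V)² = ((-2 + 1*4) - 5)² = ((-2 + 4) - 5)² = (2 - 5)² = (-3)² = 9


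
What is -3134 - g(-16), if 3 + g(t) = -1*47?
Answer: -3084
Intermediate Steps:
g(t) = -50 (g(t) = -3 - 1*47 = -3 - 47 = -50)
-3134 - g(-16) = -3134 - 1*(-50) = -3134 + 50 = -3084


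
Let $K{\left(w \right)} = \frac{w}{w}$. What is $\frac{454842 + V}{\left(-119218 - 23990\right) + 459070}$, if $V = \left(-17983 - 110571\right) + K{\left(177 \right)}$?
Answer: $\frac{326289}{315862} \approx 1.033$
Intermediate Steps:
$K{\left(w \right)} = 1$
$V = -128553$ ($V = \left(-17983 - 110571\right) + 1 = -128554 + 1 = -128553$)
$\frac{454842 + V}{\left(-119218 - 23990\right) + 459070} = \frac{454842 - 128553}{\left(-119218 - 23990\right) + 459070} = \frac{326289}{-143208 + 459070} = \frac{326289}{315862}$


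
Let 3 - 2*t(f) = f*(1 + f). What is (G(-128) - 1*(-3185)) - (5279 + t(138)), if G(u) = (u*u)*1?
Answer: 47759/2 ≈ 23880.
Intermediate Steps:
G(u) = u² (G(u) = u²*1 = u²)
t(f) = 3/2 - f*(1 + f)/2
(G(-128) - 1*(-3185)) - (5279 + t(138)) = ((-128)² - 1*(-3185)) - (5279 + (3/2 - ½*138 - ½*138²)) = (16384 + 3185) - (5279 + (3/2 - 69 - ½*19044)) = 19569 - (5279 + (3/2 - 69 - 9522)) = 19569 - (5279 - 19179/2) = 19569 - 1*(-8621/2) = 19569 + 8621/2 = 47759/2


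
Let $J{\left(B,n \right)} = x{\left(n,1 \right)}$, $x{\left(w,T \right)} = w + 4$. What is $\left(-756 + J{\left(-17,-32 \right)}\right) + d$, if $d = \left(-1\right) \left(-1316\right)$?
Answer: $532$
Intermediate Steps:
$d = 1316$
$x{\left(w,T \right)} = 4 + w$
$J{\left(B,n \right)} = 4 + n$
$\left(-756 + J{\left(-17,-32 \right)}\right) + d = \left(-756 + \left(4 - 32\right)\right) + 1316 = \left(-756 - 28\right) + 1316 = -784 + 1316 = 532$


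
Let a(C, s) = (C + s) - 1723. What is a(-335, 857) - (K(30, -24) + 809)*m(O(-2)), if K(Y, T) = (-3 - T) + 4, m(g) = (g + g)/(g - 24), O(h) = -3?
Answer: -4159/3 ≈ -1386.3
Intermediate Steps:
a(C, s) = -1723 + C + s
m(g) = 2*g/(-24 + g) (m(g) = (2*g)/(-24 + g) = 2*g/(-24 + g))
K(Y, T) = 1 - T
a(-335, 857) - (K(30, -24) + 809)*m(O(-2)) = (-1723 - 335 + 857) - ((1 - 1*(-24)) + 809)*2*(-3)/(-24 - 3) = -1201 - ((1 + 24) + 809)*2*(-3)/(-27) = -1201 - (25 + 809)*2*(-3)*(-1/27) = -1201 - 834*2/9 = -1201 - 1*556/3 = -1201 - 556/3 = -4159/3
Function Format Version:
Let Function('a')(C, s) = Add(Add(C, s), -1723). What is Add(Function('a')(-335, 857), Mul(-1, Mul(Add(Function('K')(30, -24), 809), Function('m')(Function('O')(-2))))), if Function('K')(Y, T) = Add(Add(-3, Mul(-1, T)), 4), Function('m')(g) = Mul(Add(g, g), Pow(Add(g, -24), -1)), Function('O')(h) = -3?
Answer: Rational(-4159, 3) ≈ -1386.3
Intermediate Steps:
Function('a')(C, s) = Add(-1723, C, s)
Function('m')(g) = Mul(2, g, Pow(Add(-24, g), -1)) (Function('m')(g) = Mul(Mul(2, g), Pow(Add(-24, g), -1)) = Mul(2, g, Pow(Add(-24, g), -1)))
Function('K')(Y, T) = Add(1, Mul(-1, T))
Add(Function('a')(-335, 857), Mul(-1, Mul(Add(Function('K')(30, -24), 809), Function('m')(Function('O')(-2))))) = Add(Add(-1723, -335, 857), Mul(-1, Mul(Add(Add(1, Mul(-1, -24)), 809), Mul(2, -3, Pow(Add(-24, -3), -1))))) = Add(-1201, Mul(-1, Mul(Add(Add(1, 24), 809), Mul(2, -3, Pow(-27, -1))))) = Add(-1201, Mul(-1, Mul(Add(25, 809), Mul(2, -3, Rational(-1, 27))))) = Add(-1201, Mul(-1, Mul(834, Rational(2, 9)))) = Add(-1201, Mul(-1, Rational(556, 3))) = Add(-1201, Rational(-556, 3)) = Rational(-4159, 3)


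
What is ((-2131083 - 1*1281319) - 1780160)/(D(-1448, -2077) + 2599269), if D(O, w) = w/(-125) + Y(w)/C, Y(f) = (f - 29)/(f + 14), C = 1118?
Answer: -57578372807250/28822503473843 ≈ -1.9977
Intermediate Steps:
Y(f) = (-29 + f)/(14 + f)
D(O, w) = -w/125 + (-29 + w)/(1118*(14 + w)) (D(O, w) = w/(-125) + ((-29 + w)/(14 + w))/1118 = w*(-1/125) + ((-29 + w)/(14 + w))*(1/1118) = -w/125 + (-29 + w)/(1118*(14 + w)))
((-2131083 - 1*1281319) - 1780160)/(D(-1448, -2077) + 2599269) = ((-2131083 - 1*1281319) - 1780160)/((-3625 + 125*(-2077) - 1118*(-2077)*(14 - 2077))/(139750*(14 - 2077)) + 2599269) = ((-2131083 - 1281319) - 1780160)/((1/139750)*(-3625 - 259625 - 1118*(-2077)*(-2063))/(-2063) + 2599269) = (-3412402 - 1780160)/((1/139750)*(-1/2063)*(-3625 - 259625 - 4790463418) + 2599269) = -5192562/((1/139750)*(-1/2063)*(-4790726668) + 2599269) = -5192562/(184258718/11088625 + 2599269) = -5192562/28822503473843/11088625 = -5192562*11088625/28822503473843 = -57578372807250/28822503473843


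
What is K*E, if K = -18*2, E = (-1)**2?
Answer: -36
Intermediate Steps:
E = 1
K = -36
K*E = -36*1 = -36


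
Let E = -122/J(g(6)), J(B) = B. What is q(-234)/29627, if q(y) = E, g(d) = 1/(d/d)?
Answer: -122/29627 ≈ -0.0041179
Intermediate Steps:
g(d) = 1 (g(d) = 1/1 = 1)
E = -122 (E = -122/1 = -122*1 = -122)
q(y) = -122
q(-234)/29627 = -122/29627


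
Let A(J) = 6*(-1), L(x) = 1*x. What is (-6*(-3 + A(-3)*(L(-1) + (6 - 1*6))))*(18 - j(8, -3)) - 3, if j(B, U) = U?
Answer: -381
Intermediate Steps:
L(x) = x
A(J) = -6
(-6*(-3 + A(-3)*(L(-1) + (6 - 1*6))))*(18 - j(8, -3)) - 3 = (-6*(-3 - 6*(-1 + (6 - 1*6))))*(18 - 1*(-3)) - 3 = (-6*(-3 - 6*(-1 + (6 - 6))))*(18 + 3) - 3 = -6*(-3 - 6*(-1 + 0))*21 - 3 = -6*(-3 - 6*(-1))*21 - 3 = -6*(-3 + 6)*21 - 3 = -6*3*21 - 3 = -18*21 - 3 = -378 - 3 = -381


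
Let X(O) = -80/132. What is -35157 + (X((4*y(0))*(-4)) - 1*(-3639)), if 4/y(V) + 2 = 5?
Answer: -1040114/33 ≈ -31519.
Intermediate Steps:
y(V) = 4/3 (y(V) = 4/(-2 + 5) = 4/3)
X(O) = -20/33 (X(O) = -80*1/132 = -20/33)
-35157 + (X((4*y(0))*(-4)) - 1*(-3639)) = -35157 + (-20/33 - 1*(-3639)) = -35157 + (-20/33 + 3639) = -35157 + 120067/33 = -1040114/33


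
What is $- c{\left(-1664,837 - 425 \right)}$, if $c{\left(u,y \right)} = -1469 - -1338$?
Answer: $131$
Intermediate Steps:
$c{\left(u,y \right)} = -131$ ($c{\left(u,y \right)} = -1469 + 1338 = -131$)
$- c{\left(-1664,837 - 425 \right)} = \left(-1\right) \left(-131\right) = 131$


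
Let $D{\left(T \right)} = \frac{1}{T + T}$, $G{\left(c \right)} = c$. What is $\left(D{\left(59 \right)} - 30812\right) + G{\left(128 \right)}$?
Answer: $- \frac{3620711}{118} \approx -30684.0$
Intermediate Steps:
$D{\left(T \right)} = \frac{1}{2 T}$
$\left(D{\left(59 \right)} - 30812\right) + G{\left(128 \right)} = \left(\frac{1}{2 \cdot 59} - 30812\right) + 128 = \left(\frac{1}{2} \cdot \frac{1}{59} - 30812\right) + 128 = \left(\frac{1}{118} - 30812\right) + 128 = - \frac{3635815}{118} + 128 = - \frac{3620711}{118}$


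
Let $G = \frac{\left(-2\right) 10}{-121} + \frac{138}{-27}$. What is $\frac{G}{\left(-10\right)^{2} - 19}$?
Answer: $- \frac{5386}{88209} \approx -0.06106$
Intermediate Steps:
$G = - \frac{5386}{1089}$ ($G = \left(-20\right) \left(- \frac{1}{121}\right) + 138 \left(- \frac{1}{27}\right) = \frac{20}{121} - \frac{46}{9} = - \frac{5386}{1089} \approx -4.9458$)
$\frac{G}{\left(-10\right)^{2} - 19} = - \frac{5386}{1089 \left(\left(-10\right)^{2} - 19\right)} = - \frac{5386}{1089 \left(100 - 19\right)} = - \frac{5386}{1089 \cdot 81} = \left(- \frac{5386}{1089}\right) \frac{1}{81} = - \frac{5386}{88209}$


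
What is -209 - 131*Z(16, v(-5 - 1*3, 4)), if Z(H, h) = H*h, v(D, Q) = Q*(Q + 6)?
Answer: -84049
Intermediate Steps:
v(D, Q) = Q*(6 + Q)
-209 - 131*Z(16, v(-5 - 1*3, 4)) = -209 - 2096*4*(6 + 4) = -209 - 2096*4*10 = -209 - 2096*40 = -209 - 131*640 = -209 - 83840 = -84049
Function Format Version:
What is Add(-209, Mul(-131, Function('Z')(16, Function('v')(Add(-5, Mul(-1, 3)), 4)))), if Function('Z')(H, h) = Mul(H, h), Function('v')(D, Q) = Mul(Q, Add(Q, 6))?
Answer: -84049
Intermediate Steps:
Function('v')(D, Q) = Mul(Q, Add(6, Q))
Add(-209, Mul(-131, Function('Z')(16, Function('v')(Add(-5, Mul(-1, 3)), 4)))) = Add(-209, Mul(-131, Mul(16, Mul(4, Add(6, 4))))) = Add(-209, Mul(-131, Mul(16, Mul(4, 10)))) = Add(-209, Mul(-131, Mul(16, 40))) = Add(-209, Mul(-131, 640)) = Add(-209, -83840) = -84049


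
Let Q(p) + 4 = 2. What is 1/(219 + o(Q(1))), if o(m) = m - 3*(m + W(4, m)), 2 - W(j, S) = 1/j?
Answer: 4/871 ≈ 0.0045924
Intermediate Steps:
Q(p) = -2 (Q(p) = -4 + 2 = -2)
W(j, S) = 2 - 1/j
o(m) = -21/4 - 2*m (o(m) = m - 3*(m + (2 - 1/4)) = m - 3*(m + (2 - 1*¼)) = m - 3*(m + (2 - ¼)) = m - 3*(m + 7/4) = m - 3*(7/4 + m) = m + (-21/4 - 3*m) = -21/4 - 2*m)
1/(219 + o(Q(1))) = 1/(219 + (-21/4 - 2*(-2))) = 1/(219 + (-21/4 + 4)) = 1/(219 - 5/4) = 1/(871/4) = 4/871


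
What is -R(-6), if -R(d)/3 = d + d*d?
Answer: 90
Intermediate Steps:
R(d) = -3*d - 3*d**2 (R(d) = -3*(d + d*d) = -3*(d + d**2) = -3*d - 3*d**2)
-R(-6) = -(-3)*(-6)*(1 - 6) = -(-3)*(-6)*(-5) = -1*(-90) = 90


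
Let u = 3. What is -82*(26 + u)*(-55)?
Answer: 130790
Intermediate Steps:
-82*(26 + u)*(-55) = -82*(26 + 3)*(-55) = -82*29*(-55) = -2378*(-55) = 130790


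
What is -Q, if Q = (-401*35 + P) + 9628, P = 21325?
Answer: -16918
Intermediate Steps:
Q = 16918 (Q = (-401*35 + 21325) + 9628 = (-14035 + 21325) + 9628 = 7290 + 9628 = 16918)
-Q = -1*16918 = -16918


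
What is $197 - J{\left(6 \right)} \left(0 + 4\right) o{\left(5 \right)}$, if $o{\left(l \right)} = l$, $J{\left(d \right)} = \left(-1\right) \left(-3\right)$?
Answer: $137$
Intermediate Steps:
$J{\left(d \right)} = 3$
$197 - J{\left(6 \right)} \left(0 + 4\right) o{\left(5 \right)} = 197 - 3 \left(0 + 4\right) 5 = 197 - 3 \cdot 4 \cdot 5 = 197 - 12 \cdot 5 = 197 - 60 = 137$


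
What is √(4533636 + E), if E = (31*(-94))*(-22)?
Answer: 4*√287359 ≈ 2144.2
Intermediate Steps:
E = 64108 (E = -2914*(-22) = 64108)
√(4533636 + E) = √(4533636 + 64108) = √4597744 = 4*√287359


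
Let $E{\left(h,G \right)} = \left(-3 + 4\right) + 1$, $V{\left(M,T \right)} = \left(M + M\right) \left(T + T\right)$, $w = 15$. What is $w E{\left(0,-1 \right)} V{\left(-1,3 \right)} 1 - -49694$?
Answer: $49334$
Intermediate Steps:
$V{\left(M,T \right)} = 4 M T$ ($V{\left(M,T \right)} = 2 M 2 T = 4 M T$)
$E{\left(h,G \right)} = 2$ ($E{\left(h,G \right)} = 1 + 1 = 2$)
$w E{\left(0,-1 \right)} V{\left(-1,3 \right)} 1 - -49694 = 15 \cdot 2 \cdot 4 \left(-1\right) 3 \cdot 1 - -49694 = 30 \left(\left(-12\right) 1\right) + 49694 = 30 \left(-12\right) + 49694 = -360 + 49694 = 49334$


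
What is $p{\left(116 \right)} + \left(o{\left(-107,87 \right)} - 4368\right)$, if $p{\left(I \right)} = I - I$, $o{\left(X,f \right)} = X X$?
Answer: $7081$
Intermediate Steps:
$o{\left(X,f \right)} = X^{2}$
$p{\left(I \right)} = 0$
$p{\left(116 \right)} + \left(o{\left(-107,87 \right)} - 4368\right) = 0 + \left(\left(-107\right)^{2} - 4368\right) = 0 + \left(11449 - 4368\right) = 0 + 7081 = 7081$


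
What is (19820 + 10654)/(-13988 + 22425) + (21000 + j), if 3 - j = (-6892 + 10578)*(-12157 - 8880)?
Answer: 654402309719/8437 ≈ 7.7563e+7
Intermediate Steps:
j = 77542385 (j = 3 - (-6892 + 10578)*(-12157 - 8880) = 3 - 3686*(-21037) = 3 - 1*(-77542382) = 3 + 77542382 = 77542385)
(19820 + 10654)/(-13988 + 22425) + (21000 + j) = (19820 + 10654)/(-13988 + 22425) + (21000 + 77542385) = 30474/8437 + 77563385 = 654402309719/8437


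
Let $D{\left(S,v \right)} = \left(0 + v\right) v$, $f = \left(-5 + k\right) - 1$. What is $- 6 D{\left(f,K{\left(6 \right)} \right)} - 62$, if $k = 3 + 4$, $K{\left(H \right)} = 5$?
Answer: $-212$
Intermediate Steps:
$k = 7$
$f = 1$ ($f = \left(-5 + 7\right) - 1 = 2 - 1 = 1$)
$D{\left(S,v \right)} = v^{2}$ ($D{\left(S,v \right)} = v v = v^{2}$)
$- 6 D{\left(f,K{\left(6 \right)} \right)} - 62 = - 6 \cdot 5^{2} - 62 = \left(-6\right) 25 - 62 = -150 - 62 = -212$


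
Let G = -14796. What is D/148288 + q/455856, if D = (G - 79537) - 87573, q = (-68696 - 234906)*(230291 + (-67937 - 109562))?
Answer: -74275216278979/2112436704 ≈ -35161.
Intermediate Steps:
q = -16027756784 (q = -303602*(230291 - 177499) = -303602*52792 = -16027756784)
D = -181906 (D = (-14796 - 79537) - 87573 = -94333 - 87573 = -181906)
D/148288 + q/455856 = -181906/148288 - 16027756784/455856 = -181906*1/148288 - 16027756784*1/455856 = -90953/74144 - 1001734799/28491 = -74275216278979/2112436704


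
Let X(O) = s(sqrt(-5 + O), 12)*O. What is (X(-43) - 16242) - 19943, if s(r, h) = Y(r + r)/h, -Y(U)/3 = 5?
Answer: -144525/4 ≈ -36131.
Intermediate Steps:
Y(U) = -15 (Y(U) = -3*5 = -15)
s(r, h) = -15/h
X(O) = -5*O/4 (X(O) = (-15/12)*O = (-15*1/12)*O = -5*O/4)
(X(-43) - 16242) - 19943 = (-5/4*(-43) - 16242) - 19943 = (215/4 - 16242) - 19943 = -64753/4 - 19943 = -144525/4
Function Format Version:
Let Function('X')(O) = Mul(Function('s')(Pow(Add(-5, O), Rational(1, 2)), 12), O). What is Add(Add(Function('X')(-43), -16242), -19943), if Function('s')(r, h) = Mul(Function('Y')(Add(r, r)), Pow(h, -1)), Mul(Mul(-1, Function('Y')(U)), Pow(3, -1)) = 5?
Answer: Rational(-144525, 4) ≈ -36131.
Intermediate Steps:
Function('Y')(U) = -15 (Function('Y')(U) = Mul(-3, 5) = -15)
Function('s')(r, h) = Mul(-15, Pow(h, -1))
Function('X')(O) = Mul(Rational(-5, 4), O) (Function('X')(O) = Mul(Mul(-15, Pow(12, -1)), O) = Mul(Mul(-15, Rational(1, 12)), O) = Mul(Rational(-5, 4), O))
Add(Add(Function('X')(-43), -16242), -19943) = Add(Add(Mul(Rational(-5, 4), -43), -16242), -19943) = Add(Add(Rational(215, 4), -16242), -19943) = Add(Rational(-64753, 4), -19943) = Rational(-144525, 4)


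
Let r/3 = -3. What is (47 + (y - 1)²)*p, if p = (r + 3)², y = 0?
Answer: 1728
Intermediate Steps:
r = -9 (r = 3*(-3) = -9)
p = 36 (p = (-9 + 3)² = (-6)² = 36)
(47 + (y - 1)²)*p = (47 + (0 - 1)²)*36 = (47 + (-1)²)*36 = (47 + 1)*36 = 48*36 = 1728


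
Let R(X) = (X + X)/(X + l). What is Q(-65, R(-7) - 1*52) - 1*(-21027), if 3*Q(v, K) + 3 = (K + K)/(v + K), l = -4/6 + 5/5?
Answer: 72477620/3447 ≈ 21026.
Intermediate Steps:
l = ⅓ (l = -4*⅙ + 5*(⅕) = -⅔ + 1 = ⅓ ≈ 0.33333)
R(X) = 2*X/(⅓ + X) (R(X) = (X + X)/(X + ⅓) = (2*X)/(⅓ + X) = 2*X/(⅓ + X))
Q(v, K) = -1 + 2*K/(3*(K + v)) (Q(v, K) = -1 + ((K + K)/(v + K))/3 = -1 + ((2*K)/(K + v))/3 = -1 + (2*K/(K + v))/3 = -1 + 2*K/(3*(K + v)))
Q(-65, R(-7) - 1*52) - 1*(-21027) = (-1*(-65) - (6*(-7)/(1 + 3*(-7)) - 1*52)/3)/((6*(-7)/(1 + 3*(-7)) - 1*52) - 65) - 1*(-21027) = (65 - (6*(-7)/(1 - 21) - 52)/3)/((6*(-7)/(1 - 21) - 52) - 65) + 21027 = (65 - (6*(-7)/(-20) - 52)/3)/((6*(-7)/(-20) - 52) - 65) + 21027 = (65 - (6*(-7)*(-1/20) - 52)/3)/((6*(-7)*(-1/20) - 52) - 65) + 21027 = (65 - (21/10 - 52)/3)/((21/10 - 52) - 65) + 21027 = (65 - ⅓*(-499/10))/(-499/10 - 65) + 21027 = (65 + 499/30)/(-1149/10) + 21027 = -10/1149*2449/30 + 21027 = -2449/3447 + 21027 = 72477620/3447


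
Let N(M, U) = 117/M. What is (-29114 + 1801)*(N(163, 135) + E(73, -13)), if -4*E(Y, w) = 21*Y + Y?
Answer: 3568580015/326 ≈ 1.0947e+7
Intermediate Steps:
E(Y, w) = -11*Y/2 (E(Y, w) = -(21*Y + Y)/4 = -11*Y/2)
(-29114 + 1801)*(N(163, 135) + E(73, -13)) = (-29114 + 1801)*(117/163 - 11/2*73) = -27313*(117*(1/163) - 803/2) = -27313*(117/163 - 803/2) = -27313*(-130655/326) = 3568580015/326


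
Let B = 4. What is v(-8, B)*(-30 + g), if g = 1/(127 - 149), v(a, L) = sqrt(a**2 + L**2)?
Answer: -1322*sqrt(5)/11 ≈ -268.73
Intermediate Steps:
v(a, L) = sqrt(L**2 + a**2)
g = -1/22 (g = 1/(-22) = -1/22 ≈ -0.045455)
v(-8, B)*(-30 + g) = sqrt(4**2 + (-8)**2)*(-30 - 1/22) = sqrt(16 + 64)*(-661/22) = sqrt(80)*(-661/22) = (4*sqrt(5))*(-661/22) = -1322*sqrt(5)/11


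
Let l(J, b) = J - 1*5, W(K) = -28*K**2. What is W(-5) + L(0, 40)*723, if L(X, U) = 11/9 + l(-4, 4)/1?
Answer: -18970/3 ≈ -6323.3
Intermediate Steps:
l(J, b) = -5 + J (l(J, b) = J - 5 = -5 + J)
L(X, U) = -70/9 (L(X, U) = 11/9 + (-5 - 4)/1 = 11*(1/9) - 9*1 = 11/9 - 9 = -70/9)
W(-5) + L(0, 40)*723 = -28*(-5)**2 - 70/9*723 = -28*25 - 16870/3 = -700 - 16870/3 = -18970/3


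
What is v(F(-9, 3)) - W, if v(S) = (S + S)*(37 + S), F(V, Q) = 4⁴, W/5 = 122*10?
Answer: 143916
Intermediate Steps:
W = 6100 (W = 5*(122*10) = 5*1220 = 6100)
F(V, Q) = 256
v(S) = 2*S*(37 + S) (v(S) = (2*S)*(37 + S) = 2*S*(37 + S))
v(F(-9, 3)) - W = 2*256*(37 + 256) - 1*6100 = 2*256*293 - 6100 = 150016 - 6100 = 143916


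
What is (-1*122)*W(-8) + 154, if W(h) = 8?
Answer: -822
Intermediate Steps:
(-1*122)*W(-8) + 154 = -1*122*8 + 154 = -122*8 + 154 = -976 + 154 = -822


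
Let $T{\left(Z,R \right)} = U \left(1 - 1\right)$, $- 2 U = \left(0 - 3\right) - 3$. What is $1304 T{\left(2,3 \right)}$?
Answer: $0$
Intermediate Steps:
$U = 3$ ($U = - \frac{\left(0 - 3\right) - 3}{2} = - \frac{-3 - 3}{2} = \left(- \frac{1}{2}\right) \left(-6\right) = 3$)
$T{\left(Z,R \right)} = 0$ ($T{\left(Z,R \right)} = 3 \left(1 - 1\right) = 3 \cdot 0 = 0$)
$1304 T{\left(2,3 \right)} = 1304 \cdot 0 = 0$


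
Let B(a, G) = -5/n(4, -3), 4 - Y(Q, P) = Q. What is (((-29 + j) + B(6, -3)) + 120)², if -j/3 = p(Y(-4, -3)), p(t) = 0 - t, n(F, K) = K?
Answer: 122500/9 ≈ 13611.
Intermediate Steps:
Y(Q, P) = 4 - Q
p(t) = -t
B(a, G) = 5/3 (B(a, G) = -5/(-3) = -5*(-⅓) = 5/3)
j = 24 (j = -(-3)*(4 - 1*(-4)) = -(-3)*(4 + 4) = -(-3)*8 = -3*(-8) = 24)
(((-29 + j) + B(6, -3)) + 120)² = (((-29 + 24) + 5/3) + 120)² = ((-5 + 5/3) + 120)² = (-10/3 + 120)² = (350/3)² = 122500/9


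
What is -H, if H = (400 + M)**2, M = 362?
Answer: -580644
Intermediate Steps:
H = 580644 (H = (400 + 362)**2 = 762**2 = 580644)
-H = -1*580644 = -580644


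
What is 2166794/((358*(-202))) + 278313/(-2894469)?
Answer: -1048640757549/34886070034 ≈ -30.059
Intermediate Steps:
2166794/((358*(-202))) + 278313/(-2894469) = 2166794/(-72316) + 278313*(-1/2894469) = 2166794*(-1/72316) - 92771/964823 = -1083397/36158 - 92771/964823 = -1048640757549/34886070034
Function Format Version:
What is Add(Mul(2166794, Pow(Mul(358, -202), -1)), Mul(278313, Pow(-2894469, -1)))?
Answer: Rational(-1048640757549, 34886070034) ≈ -30.059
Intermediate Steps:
Add(Mul(2166794, Pow(Mul(358, -202), -1)), Mul(278313, Pow(-2894469, -1))) = Add(Mul(2166794, Pow(-72316, -1)), Mul(278313, Rational(-1, 2894469))) = Add(Mul(2166794, Rational(-1, 72316)), Rational(-92771, 964823)) = Add(Rational(-1083397, 36158), Rational(-92771, 964823)) = Rational(-1048640757549, 34886070034)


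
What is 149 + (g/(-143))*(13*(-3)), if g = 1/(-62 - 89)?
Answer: 247486/1661 ≈ 149.00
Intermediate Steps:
g = -1/151 (g = 1/(-151) = -1/151 ≈ -0.0066225)
149 + (g/(-143))*(13*(-3)) = 149 + (-1/151/(-143))*(13*(-3)) = 149 - 1/151*(-1/143)*(-39) = 149 + (1/21593)*(-39) = 149 - 3/1661 = 247486/1661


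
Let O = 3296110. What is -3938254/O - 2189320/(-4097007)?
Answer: -4459407330289/6752092871385 ≈ -0.66045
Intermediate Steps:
-3938254/O - 2189320/(-4097007) = -3938254/3296110 - 2189320/(-4097007) = -3938254*1/3296110 - 2189320*(-1/4097007) = -1969127/1648055 + 2189320/4097007 = -4459407330289/6752092871385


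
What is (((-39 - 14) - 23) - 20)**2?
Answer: 9216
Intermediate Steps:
(((-39 - 14) - 23) - 20)**2 = ((-53 - 23) - 20)**2 = (-76 - 20)**2 = (-96)**2 = 9216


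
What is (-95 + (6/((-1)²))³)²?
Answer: 14641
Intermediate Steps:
(-95 + (6/((-1)²))³)² = (-95 + (6/1)³)² = (-95 + (6*1)³)² = (-95 + 6³)² = (-95 + 216)² = 121² = 14641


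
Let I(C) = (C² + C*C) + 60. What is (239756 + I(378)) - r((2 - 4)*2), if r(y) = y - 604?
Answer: 526192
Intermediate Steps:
I(C) = 60 + 2*C² (I(C) = (C² + C²) + 60 = 2*C² + 60 = 60 + 2*C²)
r(y) = -604 + y
(239756 + I(378)) - r((2 - 4)*2) = (239756 + (60 + 2*378²)) - (-604 + (2 - 4)*2) = (239756 + (60 + 2*142884)) - (-604 - 2*2) = (239756 + (60 + 285768)) - (-604 - 4) = (239756 + 285828) - 1*(-608) = 525584 + 608 = 526192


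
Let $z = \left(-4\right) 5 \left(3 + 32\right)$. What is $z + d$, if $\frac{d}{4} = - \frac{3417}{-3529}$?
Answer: $- \frac{2456632}{3529} \approx -696.13$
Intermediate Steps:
$d = \frac{13668}{3529}$ ($d = 4 \left(- \frac{3417}{-3529}\right) = 4 \left(\left(-3417\right) \left(- \frac{1}{3529}\right)\right) = 4 \cdot \frac{3417}{3529} = \frac{13668}{3529} \approx 3.8731$)
$z = -700$ ($z = \left(-20\right) 35 = -700$)
$z + d = -700 + \frac{13668}{3529} = - \frac{2456632}{3529}$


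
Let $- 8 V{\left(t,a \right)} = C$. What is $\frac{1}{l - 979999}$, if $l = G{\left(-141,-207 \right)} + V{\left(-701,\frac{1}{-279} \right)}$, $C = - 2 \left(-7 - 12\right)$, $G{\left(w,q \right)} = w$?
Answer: $- \frac{4}{3920579} \approx -1.0203 \cdot 10^{-6}$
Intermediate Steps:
$C = 38$ ($C = \left(-2\right) \left(-19\right) = 38$)
$V{\left(t,a \right)} = - \frac{19}{4}$ ($V{\left(t,a \right)} = \left(- \frac{1}{8}\right) 38 = - \frac{19}{4}$)
$l = - \frac{583}{4}$ ($l = -141 - \frac{19}{4} = - \frac{583}{4} \approx -145.75$)
$\frac{1}{l - 979999} = \frac{1}{- \frac{583}{4} - 979999} = \frac{1}{- \frac{3920579}{4}} = - \frac{4}{3920579}$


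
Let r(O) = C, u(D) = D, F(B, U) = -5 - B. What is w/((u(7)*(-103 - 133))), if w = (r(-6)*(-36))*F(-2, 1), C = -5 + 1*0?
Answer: 135/413 ≈ 0.32688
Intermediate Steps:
C = -5 (C = -5 + 0 = -5)
r(O) = -5
w = -540 (w = (-5*(-36))*(-5 - 1*(-2)) = 180*(-5 + 2) = 180*(-3) = -540)
w/((u(7)*(-103 - 133))) = -540*1/(7*(-103 - 133)) = -540/(7*(-236)) = -540/(-1652) = -540*(-1/1652) = 135/413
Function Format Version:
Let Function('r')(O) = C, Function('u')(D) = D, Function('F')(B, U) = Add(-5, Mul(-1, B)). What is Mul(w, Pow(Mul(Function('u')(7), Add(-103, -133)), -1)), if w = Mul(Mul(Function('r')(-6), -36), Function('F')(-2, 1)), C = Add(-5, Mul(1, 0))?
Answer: Rational(135, 413) ≈ 0.32688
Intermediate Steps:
C = -5 (C = Add(-5, 0) = -5)
Function('r')(O) = -5
w = -540 (w = Mul(Mul(-5, -36), Add(-5, Mul(-1, -2))) = Mul(180, Add(-5, 2)) = Mul(180, -3) = -540)
Mul(w, Pow(Mul(Function('u')(7), Add(-103, -133)), -1)) = Mul(-540, Pow(Mul(7, Add(-103, -133)), -1)) = Mul(-540, Pow(Mul(7, -236), -1)) = Mul(-540, Pow(-1652, -1)) = Mul(-540, Rational(-1, 1652)) = Rational(135, 413)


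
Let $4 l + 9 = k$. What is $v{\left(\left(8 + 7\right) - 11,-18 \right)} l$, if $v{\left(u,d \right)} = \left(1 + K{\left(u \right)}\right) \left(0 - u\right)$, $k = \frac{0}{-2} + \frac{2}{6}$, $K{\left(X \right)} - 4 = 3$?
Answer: $\frac{208}{3} \approx 69.333$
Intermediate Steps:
$K{\left(X \right)} = 7$ ($K{\left(X \right)} = 4 + 3 = 7$)
$k = \frac{1}{3}$ ($k = 0 \left(- \frac{1}{2}\right) + 2 \cdot \frac{1}{6} = 0 + \frac{1}{3} = \frac{1}{3} \approx 0.33333$)
$v{\left(u,d \right)} = - 8 u$ ($v{\left(u,d \right)} = \left(1 + 7\right) \left(0 - u\right) = 8 \left(- u\right) = - 8 u$)
$l = - \frac{13}{6}$ ($l = - \frac{9}{4} + \frac{1}{4} \cdot \frac{1}{3} = - \frac{9}{4} + \frac{1}{12} = - \frac{13}{6} \approx -2.1667$)
$v{\left(\left(8 + 7\right) - 11,-18 \right)} l = - 8 \left(\left(8 + 7\right) - 11\right) \left(- \frac{13}{6}\right) = - 8 \left(15 - 11\right) \left(- \frac{13}{6}\right) = \left(-8\right) 4 \left(- \frac{13}{6}\right) = \left(-32\right) \left(- \frac{13}{6}\right) = \frac{208}{3}$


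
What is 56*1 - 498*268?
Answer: -133408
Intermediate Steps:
56*1 - 498*268 = 56 - 133464 = -133408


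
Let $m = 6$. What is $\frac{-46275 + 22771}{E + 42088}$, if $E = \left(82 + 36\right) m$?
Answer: $- \frac{452}{823} \approx -0.54921$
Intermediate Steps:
$E = 708$ ($E = \left(82 + 36\right) 6 = 118 \cdot 6 = 708$)
$\frac{-46275 + 22771}{E + 42088} = \frac{-46275 + 22771}{708 + 42088} = - \frac{23504}{42796} = \left(-23504\right) \frac{1}{42796} = - \frac{452}{823}$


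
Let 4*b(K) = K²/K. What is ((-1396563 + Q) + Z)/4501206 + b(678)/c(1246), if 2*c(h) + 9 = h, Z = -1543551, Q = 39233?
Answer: -2062480963/5567991822 ≈ -0.37042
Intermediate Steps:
c(h) = -9/2 + h/2
b(K) = K/4 (b(K) = (K²/K)/4 = K/4)
((-1396563 + Q) + Z)/4501206 + b(678)/c(1246) = ((-1396563 + 39233) - 1543551)/4501206 + ((¼)*678)/(-9/2 + (½)*1246) = (-1357330 - 1543551)*(1/4501206) + 339/(2*(-9/2 + 623)) = -2900881*1/4501206 + 339/(2*(1237/2)) = -2900881/4501206 + (339/2)*(2/1237) = -2900881/4501206 + 339/1237 = -2062480963/5567991822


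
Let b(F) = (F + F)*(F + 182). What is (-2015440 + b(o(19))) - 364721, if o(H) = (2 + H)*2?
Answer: -2361345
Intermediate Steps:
o(H) = 4 + 2*H
b(F) = 2*F*(182 + F) (b(F) = (2*F)*(182 + F) = 2*F*(182 + F))
(-2015440 + b(o(19))) - 364721 = (-2015440 + 2*(4 + 2*19)*(182 + (4 + 2*19))) - 364721 = (-2015440 + 2*(4 + 38)*(182 + (4 + 38))) - 364721 = (-2015440 + 2*42*(182 + 42)) - 364721 = (-2015440 + 2*42*224) - 364721 = (-2015440 + 18816) - 364721 = -1996624 - 364721 = -2361345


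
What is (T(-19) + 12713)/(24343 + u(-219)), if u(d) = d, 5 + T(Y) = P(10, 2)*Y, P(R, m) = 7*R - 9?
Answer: 11549/24124 ≈ 0.47873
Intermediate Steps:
P(R, m) = -9 + 7*R
T(Y) = -5 + 61*Y (T(Y) = -5 + (-9 + 7*10)*Y = -5 + (-9 + 70)*Y = -5 + 61*Y)
(T(-19) + 12713)/(24343 + u(-219)) = ((-5 + 61*(-19)) + 12713)/(24343 - 219) = ((-5 - 1159) + 12713)/24124 = (-1164 + 12713)*(1/24124) = 11549*(1/24124) = 11549/24124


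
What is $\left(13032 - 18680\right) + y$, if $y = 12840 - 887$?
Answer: $6305$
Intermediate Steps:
$y = 11953$
$\left(13032 - 18680\right) + y = \left(13032 - 18680\right) + 11953 = -5648 + 11953 = 6305$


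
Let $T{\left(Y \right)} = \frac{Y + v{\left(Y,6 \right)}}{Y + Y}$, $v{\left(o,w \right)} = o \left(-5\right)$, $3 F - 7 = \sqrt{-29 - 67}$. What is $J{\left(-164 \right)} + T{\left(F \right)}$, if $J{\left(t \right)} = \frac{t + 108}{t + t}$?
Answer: $- \frac{75}{41} \approx -1.8293$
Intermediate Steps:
$J{\left(t \right)} = \frac{108 + t}{2 t}$
$F = \frac{7}{3} + \frac{4 i \sqrt{6}}{3}$ ($F = \frac{7}{3} + \frac{\sqrt{-29 - 67}}{3} = \frac{7}{3} + \frac{\sqrt{-96}}{3} = \frac{7}{3} + \frac{4 i \sqrt{6}}{3} \approx 2.3333 + 3.266 i$)
$v{\left(o,w \right)} = - 5 o$
$T{\left(Y \right)} = -2$ ($T{\left(Y \right)} = \frac{Y - 5 Y}{Y + Y} = \frac{\left(-4\right) Y}{2 Y} = - 4 Y \frac{1}{2 Y} = -2$)
$J{\left(-164 \right)} + T{\left(F \right)} = \frac{108 - 164}{2 \left(-164\right)} - 2 = \frac{1}{2} \left(- \frac{1}{164}\right) \left(-56\right) - 2 = \frac{7}{41} - 2 = - \frac{75}{41}$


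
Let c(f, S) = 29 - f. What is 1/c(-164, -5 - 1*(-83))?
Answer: 1/193 ≈ 0.0051813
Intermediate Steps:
1/c(-164, -5 - 1*(-83)) = 1/(29 - 1*(-164)) = 1/(29 + 164) = 1/193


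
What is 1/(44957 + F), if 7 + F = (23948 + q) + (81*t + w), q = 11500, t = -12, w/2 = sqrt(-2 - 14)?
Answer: 39713/3154244770 - 2*I/1577122385 ≈ 1.259e-5 - 1.2681e-9*I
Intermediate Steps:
w = 8*I (w = 2*sqrt(-2 - 14) = 2*sqrt(-16) = 2*(4*I) = 8*I ≈ 8.0*I)
F = 34469 + 8*I (F = -7 + ((23948 + 11500) + (81*(-12) + 8*I)) = -7 + (35448 + (-972 + 8*I)) = -7 + (34476 + 8*I) = 34469 + 8*I ≈ 34469.0 + 8.0*I)
1/(44957 + F) = 1/(44957 + (34469 + 8*I)) = 1/(79426 + 8*I) = (79426 - 8*I)/6308489540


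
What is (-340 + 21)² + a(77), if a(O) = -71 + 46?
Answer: 101736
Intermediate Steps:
a(O) = -25
(-340 + 21)² + a(77) = (-340 + 21)² - 25 = (-319)² - 25 = 101761 - 25 = 101736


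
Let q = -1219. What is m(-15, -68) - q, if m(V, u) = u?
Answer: 1151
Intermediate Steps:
m(-15, -68) - q = -68 - 1*(-1219) = -68 + 1219 = 1151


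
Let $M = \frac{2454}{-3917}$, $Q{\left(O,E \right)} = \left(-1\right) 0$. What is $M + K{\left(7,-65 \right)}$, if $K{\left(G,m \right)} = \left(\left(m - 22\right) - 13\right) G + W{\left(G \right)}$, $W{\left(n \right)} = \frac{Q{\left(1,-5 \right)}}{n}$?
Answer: $- \frac{2744354}{3917} \approx -700.63$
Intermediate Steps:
$Q{\left(O,E \right)} = 0$
$W{\left(n \right)} = 0$ ($W{\left(n \right)} = \frac{0}{n} = 0$)
$K{\left(G,m \right)} = G \left(-35 + m\right)$ ($K{\left(G,m \right)} = \left(\left(m - 22\right) - 13\right) G + 0 = \left(\left(-22 + m\right) - 13\right) G + 0 = \left(-35 + m\right) G + 0 = G \left(-35 + m\right) + 0 = G \left(-35 + m\right)$)
$M = - \frac{2454}{3917}$ ($M = 2454 \left(- \frac{1}{3917}\right) = - \frac{2454}{3917} \approx -0.6265$)
$M + K{\left(7,-65 \right)} = - \frac{2454}{3917} + 7 \left(-35 - 65\right) = - \frac{2454}{3917} + 7 \left(-100\right) = - \frac{2454}{3917} - 700 = - \frac{2744354}{3917}$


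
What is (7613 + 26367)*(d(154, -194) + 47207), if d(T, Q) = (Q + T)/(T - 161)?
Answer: 11230016220/7 ≈ 1.6043e+9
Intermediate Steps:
d(T, Q) = (Q + T)/(-161 + T)
(7613 + 26367)*(d(154, -194) + 47207) = (7613 + 26367)*((-194 + 154)/(-161 + 154) + 47207) = 33980*(-40/(-7) + 47207) = 33980*(-1/7*(-40) + 47207) = 33980*(40/7 + 47207) = 33980*(330489/7) = 11230016220/7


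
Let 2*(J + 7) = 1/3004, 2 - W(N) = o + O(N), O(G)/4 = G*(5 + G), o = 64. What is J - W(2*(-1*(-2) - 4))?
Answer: 234313/6008 ≈ 39.000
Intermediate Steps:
O(G) = 4*G*(5 + G) (O(G) = 4*(G*(5 + G)) = 4*G*(5 + G))
W(N) = -62 - 4*N*(5 + N) (W(N) = 2 - (64 + 4*N*(5 + N)) = 2 + (-64 - 4*N*(5 + N)) = -62 - 4*N*(5 + N))
J = -42055/6008 (J = -7 + (½)/3004 = -7 + (½)*(1/3004) = -7 + 1/6008 = -42055/6008 ≈ -6.9998)
J - W(2*(-1*(-2) - 4)) = -42055/6008 - (-62 - 4*2*(-1*(-2) - 4)*(5 + 2*(-1*(-2) - 4))) = -42055/6008 - (-62 - 4*2*(2 - 4)*(5 + 2*(2 - 4))) = -42055/6008 - (-62 - 4*2*(-2)*(5 + 2*(-2))) = -42055/6008 - (-62 - 4*(-4)*(5 - 4)) = -42055/6008 - (-62 - 4*(-4)*1) = -42055/6008 - (-62 + 16) = -42055/6008 - 1*(-46) = -42055/6008 + 46 = 234313/6008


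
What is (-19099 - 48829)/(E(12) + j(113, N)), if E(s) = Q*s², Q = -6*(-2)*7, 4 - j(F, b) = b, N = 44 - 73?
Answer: -67928/12129 ≈ -5.6005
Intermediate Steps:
N = -29
j(F, b) = 4 - b
Q = 84 (Q = 12*7 = 84)
E(s) = 84*s²
(-19099 - 48829)/(E(12) + j(113, N)) = (-19099 - 48829)/(84*12² + (4 - 1*(-29))) = -67928/(84*144 + (4 + 29)) = -67928/(12096 + 33) = -67928/12129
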